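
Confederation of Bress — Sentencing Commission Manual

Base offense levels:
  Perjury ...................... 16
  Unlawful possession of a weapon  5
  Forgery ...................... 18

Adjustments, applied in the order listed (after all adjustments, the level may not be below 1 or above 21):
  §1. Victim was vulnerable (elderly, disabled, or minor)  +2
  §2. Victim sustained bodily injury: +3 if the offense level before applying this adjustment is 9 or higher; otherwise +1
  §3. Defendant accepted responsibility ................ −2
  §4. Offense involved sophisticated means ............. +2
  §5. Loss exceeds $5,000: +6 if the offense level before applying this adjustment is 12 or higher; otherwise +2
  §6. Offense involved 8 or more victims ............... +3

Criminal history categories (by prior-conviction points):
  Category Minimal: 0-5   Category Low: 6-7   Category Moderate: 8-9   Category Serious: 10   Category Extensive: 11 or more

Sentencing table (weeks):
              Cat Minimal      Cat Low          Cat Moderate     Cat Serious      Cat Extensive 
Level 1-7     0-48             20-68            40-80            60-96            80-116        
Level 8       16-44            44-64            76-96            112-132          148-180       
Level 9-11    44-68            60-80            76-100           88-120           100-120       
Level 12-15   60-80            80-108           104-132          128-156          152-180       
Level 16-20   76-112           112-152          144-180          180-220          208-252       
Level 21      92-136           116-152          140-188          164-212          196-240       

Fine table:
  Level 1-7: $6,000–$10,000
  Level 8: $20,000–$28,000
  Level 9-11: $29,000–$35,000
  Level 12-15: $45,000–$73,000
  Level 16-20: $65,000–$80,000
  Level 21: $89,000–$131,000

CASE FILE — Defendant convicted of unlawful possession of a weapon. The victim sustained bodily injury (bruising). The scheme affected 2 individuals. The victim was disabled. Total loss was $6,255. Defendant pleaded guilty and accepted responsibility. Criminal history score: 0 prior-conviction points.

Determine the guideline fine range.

Base offense level for unlawful possession of a weapon: 5.
§1 applies: 5 + 2 = 7.
§2 applies (level before this adjustment is 7 < 9, so +1): 7 + 1 = 8.
§3 applies: 8 − 2 = 6.
§5 applies (level before this adjustment is 6 < 12, so +2): 6 + 2 = 8.
§6 does not apply.
Final offense level: 8.
Level 8 falls in the 8 band.
Fine table: Level 8 → $20,000–$28,000.

$20,000–$28,000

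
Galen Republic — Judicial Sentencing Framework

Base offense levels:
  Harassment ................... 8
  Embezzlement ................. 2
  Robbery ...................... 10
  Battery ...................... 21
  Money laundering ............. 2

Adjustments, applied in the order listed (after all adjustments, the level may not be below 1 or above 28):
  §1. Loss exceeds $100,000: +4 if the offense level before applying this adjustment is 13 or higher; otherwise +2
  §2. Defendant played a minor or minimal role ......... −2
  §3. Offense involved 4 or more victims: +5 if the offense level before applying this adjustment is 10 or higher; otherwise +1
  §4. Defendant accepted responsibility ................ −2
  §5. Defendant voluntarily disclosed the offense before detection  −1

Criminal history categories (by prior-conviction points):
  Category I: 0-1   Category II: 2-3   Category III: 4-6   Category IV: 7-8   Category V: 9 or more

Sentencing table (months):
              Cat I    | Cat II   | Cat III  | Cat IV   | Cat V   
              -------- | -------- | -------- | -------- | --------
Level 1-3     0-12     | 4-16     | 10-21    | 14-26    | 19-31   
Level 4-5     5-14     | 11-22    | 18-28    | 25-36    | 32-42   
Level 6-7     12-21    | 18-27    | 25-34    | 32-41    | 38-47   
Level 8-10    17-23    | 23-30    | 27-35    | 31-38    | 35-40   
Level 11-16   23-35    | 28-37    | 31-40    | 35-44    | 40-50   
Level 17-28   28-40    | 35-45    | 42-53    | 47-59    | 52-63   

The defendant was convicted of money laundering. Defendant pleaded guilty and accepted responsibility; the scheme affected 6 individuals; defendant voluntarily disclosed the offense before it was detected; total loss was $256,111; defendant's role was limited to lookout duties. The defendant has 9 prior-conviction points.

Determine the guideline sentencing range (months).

19-31 months

Base offense level for money laundering: 2.
§1 applies (level before this adjustment is 2 < 13, so +2): 2 + 2 = 4.
§2 applies: 4 − 2 = 2.
§3 applies (level before this adjustment is 2 < 10, so +1): 2 + 1 = 3.
§4 applies: 3 − 2 = 1.
§5 applies: 1 − 1 = 0.
Level 0 is below the minimum of 1; floored at 1.
Final offense level: 1.
Criminal history: 9 prior points → Category V (9+).
Level 1 falls in the 1-3 band.
Grid: Level 1-3 × Category V = 19-31 months.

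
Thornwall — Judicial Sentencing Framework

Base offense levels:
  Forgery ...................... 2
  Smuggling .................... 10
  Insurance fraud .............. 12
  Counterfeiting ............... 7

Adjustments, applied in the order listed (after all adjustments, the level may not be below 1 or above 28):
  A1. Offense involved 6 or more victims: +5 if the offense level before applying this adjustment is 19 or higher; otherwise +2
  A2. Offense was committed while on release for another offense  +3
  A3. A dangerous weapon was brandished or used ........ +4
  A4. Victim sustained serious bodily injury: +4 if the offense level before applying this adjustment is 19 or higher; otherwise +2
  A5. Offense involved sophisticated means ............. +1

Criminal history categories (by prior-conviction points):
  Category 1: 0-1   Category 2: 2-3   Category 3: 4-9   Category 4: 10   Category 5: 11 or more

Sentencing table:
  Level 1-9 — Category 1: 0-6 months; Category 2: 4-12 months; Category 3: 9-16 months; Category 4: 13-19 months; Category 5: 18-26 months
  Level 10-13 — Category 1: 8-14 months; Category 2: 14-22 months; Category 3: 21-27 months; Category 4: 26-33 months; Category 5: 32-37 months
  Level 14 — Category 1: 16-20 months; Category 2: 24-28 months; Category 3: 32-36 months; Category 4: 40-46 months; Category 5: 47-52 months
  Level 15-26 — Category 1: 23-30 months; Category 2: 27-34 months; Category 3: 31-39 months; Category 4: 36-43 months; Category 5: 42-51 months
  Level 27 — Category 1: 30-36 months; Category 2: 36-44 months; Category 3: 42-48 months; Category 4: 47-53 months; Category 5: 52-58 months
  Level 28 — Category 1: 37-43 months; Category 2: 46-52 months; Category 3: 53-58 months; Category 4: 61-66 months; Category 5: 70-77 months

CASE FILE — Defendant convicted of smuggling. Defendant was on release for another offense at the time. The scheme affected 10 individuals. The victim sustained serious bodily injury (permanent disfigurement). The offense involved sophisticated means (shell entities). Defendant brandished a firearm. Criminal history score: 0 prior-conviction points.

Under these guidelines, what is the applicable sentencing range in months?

Base offense level for smuggling: 10.
A1 applies (level before this adjustment is 10 < 19, so +2): 10 + 2 = 12.
A2 applies: 12 + 3 = 15.
A3 applies: 15 + 4 = 19.
A4 applies (level before this adjustment is 19 ≥ 19, so +4): 19 + 4 = 23.
A5 applies: 23 + 1 = 24.
Final offense level: 24.
Criminal history: 0 prior points → Category 1 (0-1).
Level 24 falls in the 15-26 band.
Grid: Level 15-26 × Category 1 = 23-30 months.

23-30 months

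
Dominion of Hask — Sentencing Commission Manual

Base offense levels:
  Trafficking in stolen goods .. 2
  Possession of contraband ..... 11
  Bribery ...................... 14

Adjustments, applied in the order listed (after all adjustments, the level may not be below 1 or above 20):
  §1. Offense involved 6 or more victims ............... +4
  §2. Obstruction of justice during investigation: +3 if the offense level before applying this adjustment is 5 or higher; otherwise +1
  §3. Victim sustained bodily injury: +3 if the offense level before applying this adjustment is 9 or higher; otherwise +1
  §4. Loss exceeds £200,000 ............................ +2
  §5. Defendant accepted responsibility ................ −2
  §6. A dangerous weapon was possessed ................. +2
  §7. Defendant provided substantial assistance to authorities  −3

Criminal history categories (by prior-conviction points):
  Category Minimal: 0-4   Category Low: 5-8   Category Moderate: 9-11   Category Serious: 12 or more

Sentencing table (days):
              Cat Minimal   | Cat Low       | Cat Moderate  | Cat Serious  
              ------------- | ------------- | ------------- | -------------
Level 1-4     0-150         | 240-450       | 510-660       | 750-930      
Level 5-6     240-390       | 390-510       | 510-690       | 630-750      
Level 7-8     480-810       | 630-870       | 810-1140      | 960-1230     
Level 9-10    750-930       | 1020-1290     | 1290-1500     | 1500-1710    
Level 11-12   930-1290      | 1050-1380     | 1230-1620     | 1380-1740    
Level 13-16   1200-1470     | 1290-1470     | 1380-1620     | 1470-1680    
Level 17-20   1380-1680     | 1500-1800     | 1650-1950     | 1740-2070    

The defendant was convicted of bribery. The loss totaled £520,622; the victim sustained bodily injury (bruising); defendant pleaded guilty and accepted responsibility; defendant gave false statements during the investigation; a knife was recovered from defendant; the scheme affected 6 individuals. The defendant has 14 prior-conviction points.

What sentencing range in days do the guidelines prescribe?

Base offense level for bribery: 14.
§1 applies: 14 + 4 = 18.
§2 applies (level before this adjustment is 18 ≥ 5, so +3): 18 + 3 = 21.
§3 applies (level before this adjustment is 21 ≥ 9, so +3): 21 + 3 = 24.
§4 applies: 24 + 2 = 26.
§5 applies: 26 − 2 = 24.
§6 applies: 24 + 2 = 26.
Level 26 exceeds the maximum of 20; capped at 20.
Final offense level: 20.
Criminal history: 14 prior points → Category Serious (12+).
Level 20 falls in the 17-20 band.
Grid: Level 17-20 × Category Serious = 1740-2070 days.

1740-2070 days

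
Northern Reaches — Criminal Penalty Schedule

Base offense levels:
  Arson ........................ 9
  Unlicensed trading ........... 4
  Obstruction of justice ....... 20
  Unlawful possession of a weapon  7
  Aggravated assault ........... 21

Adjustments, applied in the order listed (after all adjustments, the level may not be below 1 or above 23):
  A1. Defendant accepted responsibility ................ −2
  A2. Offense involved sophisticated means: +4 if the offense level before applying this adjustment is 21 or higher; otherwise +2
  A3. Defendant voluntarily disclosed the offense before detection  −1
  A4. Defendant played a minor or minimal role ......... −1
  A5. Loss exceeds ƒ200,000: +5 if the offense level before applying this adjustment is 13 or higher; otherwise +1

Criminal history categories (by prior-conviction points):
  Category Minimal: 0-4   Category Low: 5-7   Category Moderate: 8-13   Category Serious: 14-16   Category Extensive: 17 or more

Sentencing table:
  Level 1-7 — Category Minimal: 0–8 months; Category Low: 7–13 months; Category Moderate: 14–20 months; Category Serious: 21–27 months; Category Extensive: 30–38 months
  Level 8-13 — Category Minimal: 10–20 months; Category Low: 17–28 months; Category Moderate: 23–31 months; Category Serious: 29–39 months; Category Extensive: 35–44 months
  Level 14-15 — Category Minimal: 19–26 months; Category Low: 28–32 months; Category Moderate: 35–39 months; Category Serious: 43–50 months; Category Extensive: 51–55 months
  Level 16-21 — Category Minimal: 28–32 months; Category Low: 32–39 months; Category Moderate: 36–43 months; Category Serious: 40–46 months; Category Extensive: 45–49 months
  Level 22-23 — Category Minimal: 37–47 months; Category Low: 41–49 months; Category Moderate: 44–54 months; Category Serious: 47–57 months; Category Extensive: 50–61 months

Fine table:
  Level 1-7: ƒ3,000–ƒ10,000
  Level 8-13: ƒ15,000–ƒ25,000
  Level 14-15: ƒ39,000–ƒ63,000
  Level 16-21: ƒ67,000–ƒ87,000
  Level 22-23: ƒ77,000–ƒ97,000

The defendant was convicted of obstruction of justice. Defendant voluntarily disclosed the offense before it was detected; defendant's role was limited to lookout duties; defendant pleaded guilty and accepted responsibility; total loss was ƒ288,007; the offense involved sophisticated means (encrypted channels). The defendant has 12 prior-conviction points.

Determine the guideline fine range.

Base offense level for obstruction of justice: 20.
A1 applies: 20 − 2 = 18.
A2 applies (level before this adjustment is 18 < 21, so +2): 18 + 2 = 20.
A3 applies: 20 − 1 = 19.
A4 applies: 19 − 1 = 18.
A5 applies (level before this adjustment is 18 ≥ 13, so +5): 18 + 5 = 23.
Final offense level: 23.
Level 23 falls in the 22-23 band.
Fine table: Level 22-23 → ƒ77,000–ƒ97,000.

ƒ77,000–ƒ97,000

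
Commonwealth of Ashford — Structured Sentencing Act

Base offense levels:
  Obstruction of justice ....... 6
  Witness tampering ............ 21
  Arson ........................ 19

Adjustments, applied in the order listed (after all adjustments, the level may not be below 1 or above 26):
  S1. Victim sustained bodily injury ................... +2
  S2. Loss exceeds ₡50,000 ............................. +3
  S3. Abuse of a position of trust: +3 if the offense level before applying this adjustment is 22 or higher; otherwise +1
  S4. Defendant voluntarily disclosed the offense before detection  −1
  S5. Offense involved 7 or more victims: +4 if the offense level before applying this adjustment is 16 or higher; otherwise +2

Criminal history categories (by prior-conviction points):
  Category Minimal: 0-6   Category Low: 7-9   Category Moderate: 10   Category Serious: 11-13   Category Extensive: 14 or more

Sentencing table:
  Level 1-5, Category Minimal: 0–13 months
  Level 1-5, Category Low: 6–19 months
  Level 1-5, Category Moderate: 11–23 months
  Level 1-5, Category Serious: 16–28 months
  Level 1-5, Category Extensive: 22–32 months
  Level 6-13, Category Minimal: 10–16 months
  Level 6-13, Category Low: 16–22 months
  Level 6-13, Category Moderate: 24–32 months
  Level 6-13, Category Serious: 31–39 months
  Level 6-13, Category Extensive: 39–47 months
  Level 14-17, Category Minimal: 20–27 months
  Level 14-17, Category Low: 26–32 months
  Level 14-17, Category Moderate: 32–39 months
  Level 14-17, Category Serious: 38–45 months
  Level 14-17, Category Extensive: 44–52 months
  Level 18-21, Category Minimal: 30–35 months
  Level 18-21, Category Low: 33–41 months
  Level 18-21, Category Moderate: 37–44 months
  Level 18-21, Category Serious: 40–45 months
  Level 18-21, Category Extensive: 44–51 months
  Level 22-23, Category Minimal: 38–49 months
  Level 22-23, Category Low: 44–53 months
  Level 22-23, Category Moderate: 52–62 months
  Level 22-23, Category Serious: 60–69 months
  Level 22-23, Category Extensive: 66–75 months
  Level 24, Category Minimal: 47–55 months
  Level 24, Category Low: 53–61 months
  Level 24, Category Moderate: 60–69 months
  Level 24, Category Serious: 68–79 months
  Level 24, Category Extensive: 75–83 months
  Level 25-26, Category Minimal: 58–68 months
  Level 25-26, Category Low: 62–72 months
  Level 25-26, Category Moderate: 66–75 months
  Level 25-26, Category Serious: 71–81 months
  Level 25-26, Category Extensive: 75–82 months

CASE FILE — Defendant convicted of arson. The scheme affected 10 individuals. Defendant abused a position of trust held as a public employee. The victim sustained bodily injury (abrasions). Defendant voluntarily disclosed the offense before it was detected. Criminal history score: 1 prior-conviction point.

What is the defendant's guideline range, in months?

Base offense level for arson: 19.
S1 applies: 19 + 2 = 21.
S2 does not apply.
S3 applies (level before this adjustment is 21 < 22, so +1): 21 + 1 = 22.
S4 applies: 22 − 1 = 21.
S5 applies (level before this adjustment is 21 ≥ 16, so +4): 21 + 4 = 25.
Final offense level: 25.
Criminal history: 1 prior point → Category Minimal (0-6).
Level 25 falls in the 25-26 band.
Grid: Level 25-26 × Category Minimal = 58-68 months.

58-68 months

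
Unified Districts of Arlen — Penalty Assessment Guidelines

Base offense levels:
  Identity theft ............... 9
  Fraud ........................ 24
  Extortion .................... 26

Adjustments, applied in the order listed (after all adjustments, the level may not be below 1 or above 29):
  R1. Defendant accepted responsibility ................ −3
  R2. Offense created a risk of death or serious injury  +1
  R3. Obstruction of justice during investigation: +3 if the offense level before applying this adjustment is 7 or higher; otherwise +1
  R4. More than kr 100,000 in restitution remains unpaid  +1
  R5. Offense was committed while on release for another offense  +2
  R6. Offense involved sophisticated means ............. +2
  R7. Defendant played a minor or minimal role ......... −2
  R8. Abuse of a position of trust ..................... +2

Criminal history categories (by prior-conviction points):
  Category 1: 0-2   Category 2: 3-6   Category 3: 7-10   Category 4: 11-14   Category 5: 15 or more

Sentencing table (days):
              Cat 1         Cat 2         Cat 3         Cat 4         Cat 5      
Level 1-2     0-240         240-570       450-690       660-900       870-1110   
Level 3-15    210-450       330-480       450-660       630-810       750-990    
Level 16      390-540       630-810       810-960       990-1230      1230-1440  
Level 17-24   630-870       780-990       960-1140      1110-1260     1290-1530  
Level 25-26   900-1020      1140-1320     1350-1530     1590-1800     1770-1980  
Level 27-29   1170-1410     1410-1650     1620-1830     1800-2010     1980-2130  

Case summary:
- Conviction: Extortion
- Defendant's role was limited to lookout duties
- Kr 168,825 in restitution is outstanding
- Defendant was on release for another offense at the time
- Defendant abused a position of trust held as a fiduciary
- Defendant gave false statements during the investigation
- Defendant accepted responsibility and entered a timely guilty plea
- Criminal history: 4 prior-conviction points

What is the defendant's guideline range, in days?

1410-1650 days

Base offense level for extortion: 26.
R1 applies: 26 − 3 = 23.
R3 applies (level before this adjustment is 23 ≥ 7, so +3): 23 + 3 = 26.
R4 applies: 26 + 1 = 27.
R5 applies: 27 + 2 = 29.
R6 does not apply.
R7 applies: 29 − 2 = 27.
R8 applies: 27 + 2 = 29.
Final offense level: 29.
Criminal history: 4 prior points → Category 2 (3-6).
Level 29 falls in the 27-29 band.
Grid: Level 27-29 × Category 2 = 1410-1650 days.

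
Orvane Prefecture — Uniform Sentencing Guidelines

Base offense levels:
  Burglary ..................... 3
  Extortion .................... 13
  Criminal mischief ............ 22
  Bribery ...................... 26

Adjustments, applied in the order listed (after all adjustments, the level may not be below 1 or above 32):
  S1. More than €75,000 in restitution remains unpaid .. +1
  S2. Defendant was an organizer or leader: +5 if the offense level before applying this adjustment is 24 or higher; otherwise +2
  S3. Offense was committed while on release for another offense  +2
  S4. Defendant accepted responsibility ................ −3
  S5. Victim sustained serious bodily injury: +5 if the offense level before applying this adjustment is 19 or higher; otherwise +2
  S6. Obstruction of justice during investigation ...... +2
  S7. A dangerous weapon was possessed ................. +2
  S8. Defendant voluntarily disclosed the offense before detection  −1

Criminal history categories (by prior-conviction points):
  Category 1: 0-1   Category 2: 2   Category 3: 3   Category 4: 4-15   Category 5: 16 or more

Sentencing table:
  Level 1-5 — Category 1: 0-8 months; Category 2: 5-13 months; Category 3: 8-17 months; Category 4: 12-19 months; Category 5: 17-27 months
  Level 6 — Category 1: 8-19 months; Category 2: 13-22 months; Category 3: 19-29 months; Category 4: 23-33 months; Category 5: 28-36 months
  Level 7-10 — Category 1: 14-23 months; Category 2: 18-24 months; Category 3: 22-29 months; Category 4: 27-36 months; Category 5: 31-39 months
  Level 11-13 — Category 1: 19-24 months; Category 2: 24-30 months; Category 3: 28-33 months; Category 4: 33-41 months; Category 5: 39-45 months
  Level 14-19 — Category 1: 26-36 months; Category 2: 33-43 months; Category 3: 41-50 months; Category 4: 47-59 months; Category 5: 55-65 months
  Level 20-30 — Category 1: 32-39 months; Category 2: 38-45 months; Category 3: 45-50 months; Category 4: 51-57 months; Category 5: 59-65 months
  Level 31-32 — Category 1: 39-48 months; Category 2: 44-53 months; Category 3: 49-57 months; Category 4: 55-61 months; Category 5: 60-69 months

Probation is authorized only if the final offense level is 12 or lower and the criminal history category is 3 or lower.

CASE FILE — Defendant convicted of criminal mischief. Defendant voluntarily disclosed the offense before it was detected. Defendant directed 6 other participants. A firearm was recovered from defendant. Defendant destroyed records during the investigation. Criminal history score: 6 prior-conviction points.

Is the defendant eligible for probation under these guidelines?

Base offense level for criminal mischief: 22.
S1 does not apply.
S2 applies (level before this adjustment is 22 < 24, so +2): 22 + 2 = 24.
S5 does not apply.
S6 applies: 24 + 2 = 26.
S7 applies: 26 + 2 = 28.
S8 applies: 28 − 1 = 27.
Final offense level: 27.
Criminal history: 6 prior points → Category 4 (4-15).
Level 27 falls in the 20-30 band.
Grid: Level 20-30 × Category 4 = 51-57 months.
Probation check: level 27 > 12 and category 4 > 3 → not eligible.

No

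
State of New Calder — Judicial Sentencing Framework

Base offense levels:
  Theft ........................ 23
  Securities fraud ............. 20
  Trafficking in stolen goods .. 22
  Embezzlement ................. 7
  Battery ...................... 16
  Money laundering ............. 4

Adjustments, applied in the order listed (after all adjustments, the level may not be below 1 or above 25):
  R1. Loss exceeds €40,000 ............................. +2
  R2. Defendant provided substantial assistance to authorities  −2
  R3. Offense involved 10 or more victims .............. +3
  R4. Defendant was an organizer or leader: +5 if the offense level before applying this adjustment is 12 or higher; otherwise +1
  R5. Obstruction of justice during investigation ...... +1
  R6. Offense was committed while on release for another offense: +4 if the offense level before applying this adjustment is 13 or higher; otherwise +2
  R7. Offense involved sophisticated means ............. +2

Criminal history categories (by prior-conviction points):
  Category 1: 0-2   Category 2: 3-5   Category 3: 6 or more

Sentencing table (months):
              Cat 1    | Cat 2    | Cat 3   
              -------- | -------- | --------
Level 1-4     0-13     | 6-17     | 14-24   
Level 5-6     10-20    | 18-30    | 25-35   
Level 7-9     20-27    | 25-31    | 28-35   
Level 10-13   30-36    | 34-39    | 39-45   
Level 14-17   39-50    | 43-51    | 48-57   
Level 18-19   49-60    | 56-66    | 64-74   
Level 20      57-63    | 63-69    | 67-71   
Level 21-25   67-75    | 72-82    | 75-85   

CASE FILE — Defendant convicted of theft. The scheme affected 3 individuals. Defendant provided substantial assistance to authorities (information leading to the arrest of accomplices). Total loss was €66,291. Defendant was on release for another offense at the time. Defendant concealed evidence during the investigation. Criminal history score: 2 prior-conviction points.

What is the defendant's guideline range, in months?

Base offense level for theft: 23.
R1 applies: 23 + 2 = 25.
R2 applies: 25 − 2 = 23.
R4 does not apply.
R5 applies: 23 + 1 = 24.
R6 applies (level before this adjustment is 24 ≥ 13, so +4): 24 + 4 = 28.
R7 does not apply.
Level 28 exceeds the maximum of 25; capped at 25.
Final offense level: 25.
Criminal history: 2 prior points → Category 1 (0-2).
Level 25 falls in the 21-25 band.
Grid: Level 21-25 × Category 1 = 67-75 months.

67-75 months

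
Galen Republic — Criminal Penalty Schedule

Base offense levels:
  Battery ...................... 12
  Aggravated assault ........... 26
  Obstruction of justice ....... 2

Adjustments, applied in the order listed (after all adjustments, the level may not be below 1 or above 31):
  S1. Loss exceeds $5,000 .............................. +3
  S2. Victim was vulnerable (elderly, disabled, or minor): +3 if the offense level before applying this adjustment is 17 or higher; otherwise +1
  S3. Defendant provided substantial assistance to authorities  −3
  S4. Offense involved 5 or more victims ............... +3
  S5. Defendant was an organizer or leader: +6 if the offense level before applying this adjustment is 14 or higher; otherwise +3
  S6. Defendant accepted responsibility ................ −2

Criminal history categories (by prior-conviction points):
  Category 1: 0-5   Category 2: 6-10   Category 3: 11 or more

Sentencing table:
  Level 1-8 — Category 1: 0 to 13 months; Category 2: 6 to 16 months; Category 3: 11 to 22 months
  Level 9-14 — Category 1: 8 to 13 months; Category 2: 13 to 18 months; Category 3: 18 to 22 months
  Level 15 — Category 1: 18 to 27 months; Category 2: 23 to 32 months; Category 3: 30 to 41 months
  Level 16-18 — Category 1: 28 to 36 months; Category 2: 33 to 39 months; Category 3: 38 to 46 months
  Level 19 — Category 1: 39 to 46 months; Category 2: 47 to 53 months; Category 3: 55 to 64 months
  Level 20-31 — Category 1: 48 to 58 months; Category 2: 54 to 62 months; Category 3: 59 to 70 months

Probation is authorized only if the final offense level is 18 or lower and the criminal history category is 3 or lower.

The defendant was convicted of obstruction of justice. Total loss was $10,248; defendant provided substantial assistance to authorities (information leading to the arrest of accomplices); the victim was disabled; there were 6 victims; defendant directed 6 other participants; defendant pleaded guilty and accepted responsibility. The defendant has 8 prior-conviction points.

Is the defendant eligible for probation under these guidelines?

Yes

Base offense level for obstruction of justice: 2.
S1 applies: 2 + 3 = 5.
S2 applies (level before this adjustment is 5 < 17, so +1): 5 + 1 = 6.
S3 applies: 6 − 3 = 3.
S4 applies: 3 + 3 = 6.
S5 applies (level before this adjustment is 6 < 14, so +3): 6 + 3 = 9.
S6 applies: 9 − 2 = 7.
Final offense level: 7.
Criminal history: 8 prior points → Category 2 (6-10).
Level 7 falls in the 1-8 band.
Grid: Level 1-8 × Category 2 = 6-16 months.
Probation check: level 7 ≤ 18 and category 2 ≤ 3 → eligible.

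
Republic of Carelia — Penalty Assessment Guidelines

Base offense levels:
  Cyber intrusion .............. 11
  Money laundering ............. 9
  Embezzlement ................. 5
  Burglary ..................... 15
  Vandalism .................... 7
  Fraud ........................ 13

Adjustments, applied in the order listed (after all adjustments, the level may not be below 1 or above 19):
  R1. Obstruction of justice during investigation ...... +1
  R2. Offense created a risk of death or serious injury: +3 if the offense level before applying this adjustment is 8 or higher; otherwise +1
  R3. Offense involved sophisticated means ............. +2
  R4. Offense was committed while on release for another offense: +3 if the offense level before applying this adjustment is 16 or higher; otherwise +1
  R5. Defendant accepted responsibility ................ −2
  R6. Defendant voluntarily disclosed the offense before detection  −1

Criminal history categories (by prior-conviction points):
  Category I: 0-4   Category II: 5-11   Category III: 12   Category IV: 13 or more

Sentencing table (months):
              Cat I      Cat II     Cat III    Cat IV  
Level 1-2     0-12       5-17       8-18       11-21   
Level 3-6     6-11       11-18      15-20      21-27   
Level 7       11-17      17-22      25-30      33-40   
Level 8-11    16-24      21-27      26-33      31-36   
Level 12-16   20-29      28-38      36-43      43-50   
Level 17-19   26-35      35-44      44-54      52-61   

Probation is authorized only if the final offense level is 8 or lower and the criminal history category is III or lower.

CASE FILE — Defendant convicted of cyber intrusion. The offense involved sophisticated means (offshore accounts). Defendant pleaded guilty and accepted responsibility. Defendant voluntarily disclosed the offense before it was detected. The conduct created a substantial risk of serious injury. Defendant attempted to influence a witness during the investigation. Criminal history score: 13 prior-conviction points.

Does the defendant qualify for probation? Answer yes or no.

No

Base offense level for cyber intrusion: 11.
R1 applies: 11 + 1 = 12.
R2 applies (level before this adjustment is 12 ≥ 8, so +3): 12 + 3 = 15.
R3 applies: 15 + 2 = 17.
R5 applies: 17 − 2 = 15.
R6 applies: 15 − 1 = 14.
Final offense level: 14.
Criminal history: 13 prior points → Category IV (13+).
Level 14 falls in the 12-16 band.
Grid: Level 12-16 × Category IV = 43-50 months.
Probation check: level 14 > 8 and category IV > III → not eligible.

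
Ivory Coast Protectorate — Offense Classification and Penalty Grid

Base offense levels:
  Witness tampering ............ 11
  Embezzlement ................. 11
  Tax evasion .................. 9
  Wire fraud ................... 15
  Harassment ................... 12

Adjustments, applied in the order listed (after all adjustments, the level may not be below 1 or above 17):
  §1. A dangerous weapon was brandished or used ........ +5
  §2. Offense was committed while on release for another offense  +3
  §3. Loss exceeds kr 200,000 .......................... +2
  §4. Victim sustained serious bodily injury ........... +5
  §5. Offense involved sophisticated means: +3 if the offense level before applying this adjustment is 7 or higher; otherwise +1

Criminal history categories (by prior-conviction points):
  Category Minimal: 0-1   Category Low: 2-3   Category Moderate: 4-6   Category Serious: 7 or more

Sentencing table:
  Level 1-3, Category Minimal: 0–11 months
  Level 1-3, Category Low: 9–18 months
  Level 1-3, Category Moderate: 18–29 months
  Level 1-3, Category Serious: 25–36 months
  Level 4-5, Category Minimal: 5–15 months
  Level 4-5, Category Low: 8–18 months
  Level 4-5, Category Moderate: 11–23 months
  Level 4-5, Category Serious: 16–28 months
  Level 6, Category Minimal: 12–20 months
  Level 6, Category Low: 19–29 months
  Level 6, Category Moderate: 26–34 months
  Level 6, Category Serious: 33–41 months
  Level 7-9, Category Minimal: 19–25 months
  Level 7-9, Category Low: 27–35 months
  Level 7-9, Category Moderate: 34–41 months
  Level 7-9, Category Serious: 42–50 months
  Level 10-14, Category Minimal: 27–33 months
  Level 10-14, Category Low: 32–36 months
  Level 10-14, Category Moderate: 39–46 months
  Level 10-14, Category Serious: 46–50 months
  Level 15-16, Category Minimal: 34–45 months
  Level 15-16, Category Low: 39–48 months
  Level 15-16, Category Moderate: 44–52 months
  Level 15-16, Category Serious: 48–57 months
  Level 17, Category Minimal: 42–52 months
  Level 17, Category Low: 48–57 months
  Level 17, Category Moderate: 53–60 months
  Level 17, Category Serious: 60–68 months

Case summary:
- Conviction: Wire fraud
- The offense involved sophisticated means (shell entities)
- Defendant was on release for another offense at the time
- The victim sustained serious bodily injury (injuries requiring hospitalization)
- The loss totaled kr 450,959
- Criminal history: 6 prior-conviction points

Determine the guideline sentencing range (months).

53-60 months

Base offense level for wire fraud: 15.
§1 does not apply.
§2 applies: 15 + 3 = 18.
§3 applies: 18 + 2 = 20.
§4 applies: 20 + 5 = 25.
§5 applies (level before this adjustment is 25 ≥ 7, so +3): 25 + 3 = 28.
Level 28 exceeds the maximum of 17; capped at 17.
Final offense level: 17.
Criminal history: 6 prior points → Category Moderate (4-6).
Level 17 falls in the 17 band.
Grid: Level 17 × Category Moderate = 53-60 months.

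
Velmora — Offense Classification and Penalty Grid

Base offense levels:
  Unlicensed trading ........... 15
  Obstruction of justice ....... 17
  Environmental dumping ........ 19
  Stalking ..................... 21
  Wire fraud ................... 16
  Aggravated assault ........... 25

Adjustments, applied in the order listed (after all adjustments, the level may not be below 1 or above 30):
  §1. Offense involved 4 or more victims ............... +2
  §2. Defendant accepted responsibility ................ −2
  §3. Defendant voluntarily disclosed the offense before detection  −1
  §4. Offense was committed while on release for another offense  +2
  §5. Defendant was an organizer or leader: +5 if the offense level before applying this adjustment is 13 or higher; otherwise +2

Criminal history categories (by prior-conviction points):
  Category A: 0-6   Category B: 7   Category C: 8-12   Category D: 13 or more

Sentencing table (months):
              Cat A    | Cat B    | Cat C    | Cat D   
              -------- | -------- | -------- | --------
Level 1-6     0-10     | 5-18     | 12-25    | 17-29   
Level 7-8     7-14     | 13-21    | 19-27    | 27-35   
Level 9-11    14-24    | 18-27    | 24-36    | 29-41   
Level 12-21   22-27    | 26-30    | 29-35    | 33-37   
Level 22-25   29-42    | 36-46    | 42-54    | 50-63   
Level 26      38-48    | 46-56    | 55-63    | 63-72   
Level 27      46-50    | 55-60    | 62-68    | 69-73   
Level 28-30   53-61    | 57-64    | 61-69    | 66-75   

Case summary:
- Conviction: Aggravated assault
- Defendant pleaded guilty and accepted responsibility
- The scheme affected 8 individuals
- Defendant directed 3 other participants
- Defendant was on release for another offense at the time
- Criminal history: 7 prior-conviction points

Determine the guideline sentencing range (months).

Base offense level for aggravated assault: 25.
§1 applies: 25 + 2 = 27.
§2 applies: 27 − 2 = 25.
§3 does not apply.
§4 applies: 25 + 2 = 27.
§5 applies (level before this adjustment is 27 ≥ 13, so +5): 27 + 5 = 32.
Level 32 exceeds the maximum of 30; capped at 30.
Final offense level: 30.
Criminal history: 7 prior points → Category B (7).
Level 30 falls in the 28-30 band.
Grid: Level 28-30 × Category B = 57-64 months.

57-64 months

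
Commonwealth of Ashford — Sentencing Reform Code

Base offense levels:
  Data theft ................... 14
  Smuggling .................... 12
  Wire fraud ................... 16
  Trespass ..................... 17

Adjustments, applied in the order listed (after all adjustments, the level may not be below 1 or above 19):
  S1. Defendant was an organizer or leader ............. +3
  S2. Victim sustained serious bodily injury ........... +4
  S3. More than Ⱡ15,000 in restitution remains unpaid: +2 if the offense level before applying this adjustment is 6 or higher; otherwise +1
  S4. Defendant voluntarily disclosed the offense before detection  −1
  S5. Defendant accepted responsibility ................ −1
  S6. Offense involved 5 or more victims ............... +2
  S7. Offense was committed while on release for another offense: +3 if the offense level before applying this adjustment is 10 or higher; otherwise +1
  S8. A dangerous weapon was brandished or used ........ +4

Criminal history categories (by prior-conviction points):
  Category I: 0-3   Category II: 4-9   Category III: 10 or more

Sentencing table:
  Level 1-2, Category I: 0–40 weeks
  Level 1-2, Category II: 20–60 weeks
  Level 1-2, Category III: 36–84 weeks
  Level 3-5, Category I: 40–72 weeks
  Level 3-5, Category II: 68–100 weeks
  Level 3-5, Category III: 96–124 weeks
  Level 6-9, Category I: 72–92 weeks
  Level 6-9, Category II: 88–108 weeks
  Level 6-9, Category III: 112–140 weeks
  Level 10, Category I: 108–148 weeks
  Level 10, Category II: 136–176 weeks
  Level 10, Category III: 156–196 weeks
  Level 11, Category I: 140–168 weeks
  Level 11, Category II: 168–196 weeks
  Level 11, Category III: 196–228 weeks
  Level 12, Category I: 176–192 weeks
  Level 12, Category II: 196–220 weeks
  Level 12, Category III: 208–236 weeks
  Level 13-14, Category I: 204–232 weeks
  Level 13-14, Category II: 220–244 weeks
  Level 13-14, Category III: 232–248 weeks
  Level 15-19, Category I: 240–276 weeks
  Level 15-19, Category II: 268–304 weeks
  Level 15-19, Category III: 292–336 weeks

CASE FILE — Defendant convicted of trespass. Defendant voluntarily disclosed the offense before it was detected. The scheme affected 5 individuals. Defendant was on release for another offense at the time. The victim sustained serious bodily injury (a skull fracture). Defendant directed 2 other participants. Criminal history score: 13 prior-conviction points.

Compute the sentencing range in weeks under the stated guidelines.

292-336 weeks

Base offense level for trespass: 17.
S1 applies: 17 + 3 = 20.
S2 applies: 20 + 4 = 24.
S3 does not apply.
S4 applies: 24 − 1 = 23.
S5 does not apply.
S6 applies: 23 + 2 = 25.
S7 applies (level before this adjustment is 25 ≥ 10, so +3): 25 + 3 = 28.
S8 does not apply.
Level 28 exceeds the maximum of 19; capped at 19.
Final offense level: 19.
Criminal history: 13 prior points → Category III (10+).
Level 19 falls in the 15-19 band.
Grid: Level 15-19 × Category III = 292-336 weeks.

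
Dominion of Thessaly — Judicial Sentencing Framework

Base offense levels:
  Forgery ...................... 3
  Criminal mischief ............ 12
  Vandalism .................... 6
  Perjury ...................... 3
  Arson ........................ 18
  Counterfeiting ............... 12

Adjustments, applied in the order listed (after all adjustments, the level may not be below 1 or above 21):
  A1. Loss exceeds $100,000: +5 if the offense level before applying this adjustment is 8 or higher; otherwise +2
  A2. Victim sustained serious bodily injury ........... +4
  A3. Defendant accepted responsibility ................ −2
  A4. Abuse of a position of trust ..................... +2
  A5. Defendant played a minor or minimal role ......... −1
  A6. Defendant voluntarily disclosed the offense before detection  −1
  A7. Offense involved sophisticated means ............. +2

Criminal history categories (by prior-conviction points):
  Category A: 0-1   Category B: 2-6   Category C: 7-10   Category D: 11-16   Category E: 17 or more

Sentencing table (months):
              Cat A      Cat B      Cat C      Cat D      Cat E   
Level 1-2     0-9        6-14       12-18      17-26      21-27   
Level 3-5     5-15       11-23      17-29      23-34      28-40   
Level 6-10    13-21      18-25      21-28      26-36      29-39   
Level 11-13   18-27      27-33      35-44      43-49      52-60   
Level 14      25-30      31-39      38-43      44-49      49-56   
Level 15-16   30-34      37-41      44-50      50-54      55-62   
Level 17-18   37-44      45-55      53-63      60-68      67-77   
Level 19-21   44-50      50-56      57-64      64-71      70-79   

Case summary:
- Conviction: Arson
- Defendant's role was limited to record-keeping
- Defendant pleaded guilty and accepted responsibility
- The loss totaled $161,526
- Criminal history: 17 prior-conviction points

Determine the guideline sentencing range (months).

70-79 months

Base offense level for arson: 18.
A1 applies (level before this adjustment is 18 ≥ 8, so +5): 18 + 5 = 23.
A2 does not apply.
A3 applies: 23 − 2 = 21.
A5 applies: 21 − 1 = 20.
A7 does not apply.
Final offense level: 20.
Criminal history: 17 prior points → Category E (17+).
Level 20 falls in the 19-21 band.
Grid: Level 19-21 × Category E = 70-79 months.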